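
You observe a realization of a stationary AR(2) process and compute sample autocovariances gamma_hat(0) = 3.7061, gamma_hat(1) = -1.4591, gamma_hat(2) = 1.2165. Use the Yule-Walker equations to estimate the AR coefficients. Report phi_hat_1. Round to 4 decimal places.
\hat\phi_{1} = -0.3130

The Yule-Walker equations for an AR(p) process read, in matrix form,
  Gamma_p phi = r_p,   with   (Gamma_p)_{ij} = gamma(|i - j|),
                       (r_p)_i = gamma(i),   i,j = 1..p.
Substitute the sample gammas (Toeplitz matrix and right-hand side of size 2):
  Gamma_p = [[3.7061, -1.4591], [-1.4591, 3.7061]]
  r_p     = [-1.4591, 1.2165]
Written out:
  3.7061 phi_1 - 1.4591 phi_2 = -1.4591
  -1.4591 phi_1 + 3.7061 phi_2 = 1.2165
Solve by Cramer's rule:
  det = gamma(0)^2 - gamma(1)^2 = (3.7061)^2 - (-1.4591)^2 = 13.73517721 - 2.12897281 = 11.6062044
  phi_hat_1 = [gamma(1) gamma(0) - gamma(1) gamma(2)] / det = [(-1.4591)(3.7061) - (-1.4591)(1.2165)] / 11.6062044 = -3.63257536 / 11.6062044 = -0.313
  phi_hat_2 = [gamma(0) gamma(2) - gamma(1)^2] / det = [(3.7061)(1.2165) - (-1.4591)^2] / 11.6062044 = 2.37949784 / 11.6062044 = 0.205
So phi_hat = [-0.3130, 0.2050].
Therefore phi_hat_1 = -0.3130.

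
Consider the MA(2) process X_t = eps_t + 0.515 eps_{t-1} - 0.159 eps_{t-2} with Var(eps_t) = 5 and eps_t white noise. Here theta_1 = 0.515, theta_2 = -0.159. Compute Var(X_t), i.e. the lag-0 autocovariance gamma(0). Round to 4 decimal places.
\gamma(0) = 6.4525

For an MA(q) process X_t = eps_t + sum_i theta_i eps_{t-i} with
Var(eps_t) = sigma^2, the variance is
  gamma(0) = sigma^2 * (1 + sum_i theta_i^2).
  sum_i theta_i^2 = (0.515)^2 + (-0.159)^2 = 0.265225 + 0.025281 = 0.290506.
  gamma(0) = 5 * (1 + 0.290506) = 5 * 1.290506 = 6.45253, which rounds to 6.4525.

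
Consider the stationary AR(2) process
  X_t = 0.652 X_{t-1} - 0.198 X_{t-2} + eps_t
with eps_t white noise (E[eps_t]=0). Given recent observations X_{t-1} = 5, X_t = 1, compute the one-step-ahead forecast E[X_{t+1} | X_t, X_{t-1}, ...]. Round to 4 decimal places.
E[X_{t+1} \mid \mathcal F_t] = -0.3380

For an AR(p) model X_t = c + sum_i phi_i X_{t-i} + eps_t, the
one-step-ahead conditional mean is
  E[X_{t+1} | X_t, ...] = c + sum_i phi_i X_{t+1-i}.
Substitute known values:
  E[X_{t+1} | ...] = (0.652) * (1) + (-0.198) * (5)
                   = -0.3380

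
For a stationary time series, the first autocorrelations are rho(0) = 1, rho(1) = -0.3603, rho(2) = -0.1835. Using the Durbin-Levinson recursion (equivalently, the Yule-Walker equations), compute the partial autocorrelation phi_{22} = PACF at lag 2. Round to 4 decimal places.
\phi_{22} = -0.3601

The PACF at lag k is phi_{kk}, the last component of the solution
to the Yule-Walker system G_k phi = r_k where
  (G_k)_{ij} = rho(|i - j|), (r_k)_i = rho(i), i,j = 1..k.
Equivalently, Durbin-Levinson gives phi_{kk} iteratively:
  phi_{11} = rho(1)
  phi_{kk} = [rho(k) - sum_{j=1..k-1} phi_{k-1,j} rho(k-j)]
            / [1 - sum_{j=1..k-1} phi_{k-1,j} rho(j)],
  phi_{k,j} = phi_{k-1,j} - phi_{kk} phi_{k-1,k-j},  j = 1..k-1.
Step k = 1:
  phi_11 = rho(1) = -0.3603.
Step k = 2:
  phi_22 = [rho(2) - phi_11 rho(1)] / [1 - phi_11 rho(1)] = [-0.1835 - (-0.3603)(-0.3603)] / [1 - (-0.3603)(-0.3603)]
         = -0.31331609 / 0.87018391 = -0.3601.
Therefore phi_{22} = -0.3601.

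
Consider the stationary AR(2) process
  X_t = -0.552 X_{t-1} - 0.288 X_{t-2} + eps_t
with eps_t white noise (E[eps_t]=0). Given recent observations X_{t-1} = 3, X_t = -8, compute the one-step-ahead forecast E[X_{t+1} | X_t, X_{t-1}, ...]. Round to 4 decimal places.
E[X_{t+1} \mid \mathcal F_t] = 3.5520

For an AR(p) model X_t = c + sum_i phi_i X_{t-i} + eps_t, the
one-step-ahead conditional mean is
  E[X_{t+1} | X_t, ...] = c + sum_i phi_i X_{t+1-i}.
Substitute known values:
  E[X_{t+1} | ...] = (-0.552) * (-8) + (-0.288) * (3)
                   = 3.5520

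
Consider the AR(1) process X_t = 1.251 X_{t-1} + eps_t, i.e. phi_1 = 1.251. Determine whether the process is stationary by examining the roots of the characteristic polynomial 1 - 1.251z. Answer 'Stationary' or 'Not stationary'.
\text{Not stationary}

The AR(p) characteristic polynomial is P(z) = 1 - 1.251z.
Stationarity requires all roots to lie outside the unit circle, i.e. |z| > 1 for every root.
This is linear in z: 1 + (-1.251) z = 0  =>  z = -1/(-1.251) = 0.799361,  |z| = 0.799361.
Moduli of all roots: 0.7994.
All moduli strictly greater than 1? No.
Verdict: Not stationary.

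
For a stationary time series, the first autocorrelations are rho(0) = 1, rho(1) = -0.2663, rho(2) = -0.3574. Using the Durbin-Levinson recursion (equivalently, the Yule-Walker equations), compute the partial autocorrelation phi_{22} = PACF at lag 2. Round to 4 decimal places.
\phi_{22} = -0.4610

The PACF at lag k is phi_{kk}, the last component of the solution
to the Yule-Walker system G_k phi = r_k where
  (G_k)_{ij} = rho(|i - j|), (r_k)_i = rho(i), i,j = 1..k.
Equivalently, Durbin-Levinson gives phi_{kk} iteratively:
  phi_{11} = rho(1)
  phi_{kk} = [rho(k) - sum_{j=1..k-1} phi_{k-1,j} rho(k-j)]
            / [1 - sum_{j=1..k-1} phi_{k-1,j} rho(j)],
  phi_{k,j} = phi_{k-1,j} - phi_{kk} phi_{k-1,k-j},  j = 1..k-1.
Step k = 1:
  phi_11 = rho(1) = -0.2663.
Step k = 2:
  phi_22 = [rho(2) - phi_11 rho(1)] / [1 - phi_11 rho(1)] = [-0.3574 - (-0.2663)(-0.2663)] / [1 - (-0.2663)(-0.2663)]
         = -0.42831569 / 0.92908431 = -0.461.
Therefore phi_{22} = -0.4610.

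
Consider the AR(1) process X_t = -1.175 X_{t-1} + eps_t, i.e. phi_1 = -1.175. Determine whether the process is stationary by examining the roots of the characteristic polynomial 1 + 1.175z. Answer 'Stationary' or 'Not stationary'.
\text{Not stationary}

The AR(p) characteristic polynomial is P(z) = 1 + 1.175z.
Stationarity requires all roots to lie outside the unit circle, i.e. |z| > 1 for every root.
This is linear in z: 1 + (1.175) z = 0  =>  z = -1/(1.175) = -0.851064,  |z| = 0.851064.
Moduli of all roots: 0.8511.
All moduli strictly greater than 1? No.
Verdict: Not stationary.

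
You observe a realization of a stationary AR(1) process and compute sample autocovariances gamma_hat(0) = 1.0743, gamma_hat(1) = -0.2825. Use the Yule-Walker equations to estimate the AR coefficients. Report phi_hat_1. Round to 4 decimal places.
\hat\phi_{1} = -0.2630

The Yule-Walker equations for an AR(p) process read, in matrix form,
  Gamma_p phi = r_p,   with   (Gamma_p)_{ij} = gamma(|i - j|),
                       (r_p)_i = gamma(i),   i,j = 1..p.
Substitute the sample gammas (Toeplitz matrix and right-hand side of size 1):
  Gamma_p = [[1.0743]]
  r_p     = [-0.2825]
With p = 1 this is the single equation gamma(0) phi_1 = gamma(1):
  phi_hat_1 = gamma(1) / gamma(0) = -0.2825 / 1.0743 = -0.2630.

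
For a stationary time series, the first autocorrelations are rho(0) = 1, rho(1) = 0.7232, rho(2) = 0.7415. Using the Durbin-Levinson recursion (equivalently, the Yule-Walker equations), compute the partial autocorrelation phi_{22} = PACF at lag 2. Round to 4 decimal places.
\phi_{22} = 0.4581

The PACF at lag k is phi_{kk}, the last component of the solution
to the Yule-Walker system G_k phi = r_k where
  (G_k)_{ij} = rho(|i - j|), (r_k)_i = rho(i), i,j = 1..k.
Equivalently, Durbin-Levinson gives phi_{kk} iteratively:
  phi_{11} = rho(1)
  phi_{kk} = [rho(k) - sum_{j=1..k-1} phi_{k-1,j} rho(k-j)]
            / [1 - sum_{j=1..k-1} phi_{k-1,j} rho(j)],
  phi_{k,j} = phi_{k-1,j} - phi_{kk} phi_{k-1,k-j},  j = 1..k-1.
Step k = 1:
  phi_11 = rho(1) = 0.7232.
Step k = 2:
  phi_22 = [rho(2) - phi_11 rho(1)] / [1 - phi_11 rho(1)] = [0.7415 - (0.7232)(0.7232)] / [1 - (0.7232)(0.7232)]
         = 0.21848176 / 0.47698176 = 0.4581.
Therefore phi_{22} = 0.4581.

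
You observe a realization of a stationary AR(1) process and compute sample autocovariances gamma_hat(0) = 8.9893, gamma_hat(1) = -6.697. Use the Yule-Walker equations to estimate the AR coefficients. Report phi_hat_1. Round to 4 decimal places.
\hat\phi_{1} = -0.7450

The Yule-Walker equations for an AR(p) process read, in matrix form,
  Gamma_p phi = r_p,   with   (Gamma_p)_{ij} = gamma(|i - j|),
                       (r_p)_i = gamma(i),   i,j = 1..p.
Substitute the sample gammas (Toeplitz matrix and right-hand side of size 1):
  Gamma_p = [[8.9893]]
  r_p     = [-6.697]
With p = 1 this is the single equation gamma(0) phi_1 = gamma(1):
  phi_hat_1 = gamma(1) / gamma(0) = -6.697 / 8.9893 = -0.7450.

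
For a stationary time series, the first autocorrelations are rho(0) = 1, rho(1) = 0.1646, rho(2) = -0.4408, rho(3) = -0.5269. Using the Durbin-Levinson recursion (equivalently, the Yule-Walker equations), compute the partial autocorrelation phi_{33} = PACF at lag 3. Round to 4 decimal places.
\phi_{33} = -0.4550

The PACF at lag k is phi_{kk}, the last component of the solution
to the Yule-Walker system G_k phi = r_k where
  (G_k)_{ij} = rho(|i - j|), (r_k)_i = rho(i), i,j = 1..k.
Equivalently, Durbin-Levinson gives phi_{kk} iteratively:
  phi_{11} = rho(1)
  phi_{kk} = [rho(k) - sum_{j=1..k-1} phi_{k-1,j} rho(k-j)]
            / [1 - sum_{j=1..k-1} phi_{k-1,j} rho(j)],
  phi_{k,j} = phi_{k-1,j} - phi_{kk} phi_{k-1,k-j},  j = 1..k-1.
Step k = 1:
  phi_11 = rho(1) = 0.1646.
Step k = 2:
  phi_22 = [rho(2) - phi_11 rho(1)] / [1 - phi_11 rho(1)] = [-0.4408 - (0.1646)(0.1646)] / [1 - (0.1646)(0.1646)]
         = -0.46789316 / 0.97290684 = -0.480923.
  Update: phi_21 = phi_11 - phi_22 phi_11 = 0.1646 - (-0.480923)(0.1646) = 0.24376.
Step k = 3:
  phi_33 = [rho(3) - phi_21 rho(2) - phi_22 rho(1)] / [1 - phi_21 rho(1) - phi_22 rho(2)]
    numerator   = -0.5269 - (0.24376)(-0.4408) - (-0.480923)(0.1646) = -0.34029073
    denominator = 1 - (0.24376)(0.1646) - (-0.480923)(-0.4408) = 0.74788631
  phi_33 = -0.34029073 / 0.74788631 = -0.455.
Therefore phi_{33} = -0.4550.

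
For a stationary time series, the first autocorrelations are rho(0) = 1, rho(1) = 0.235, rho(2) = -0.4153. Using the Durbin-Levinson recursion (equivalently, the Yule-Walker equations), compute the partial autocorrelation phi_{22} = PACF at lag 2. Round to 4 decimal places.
\phi_{22} = -0.4980

The PACF at lag k is phi_{kk}, the last component of the solution
to the Yule-Walker system G_k phi = r_k where
  (G_k)_{ij} = rho(|i - j|), (r_k)_i = rho(i), i,j = 1..k.
Equivalently, Durbin-Levinson gives phi_{kk} iteratively:
  phi_{11} = rho(1)
  phi_{kk} = [rho(k) - sum_{j=1..k-1} phi_{k-1,j} rho(k-j)]
            / [1 - sum_{j=1..k-1} phi_{k-1,j} rho(j)],
  phi_{k,j} = phi_{k-1,j} - phi_{kk} phi_{k-1,k-j},  j = 1..k-1.
Step k = 1:
  phi_11 = rho(1) = 0.235.
Step k = 2:
  phi_22 = [rho(2) - phi_11 rho(1)] / [1 - phi_11 rho(1)] = [-0.4153 - (0.235)(0.235)] / [1 - (0.235)(0.235)]
         = -0.470525 / 0.944775 = -0.498.
Therefore phi_{22} = -0.4980.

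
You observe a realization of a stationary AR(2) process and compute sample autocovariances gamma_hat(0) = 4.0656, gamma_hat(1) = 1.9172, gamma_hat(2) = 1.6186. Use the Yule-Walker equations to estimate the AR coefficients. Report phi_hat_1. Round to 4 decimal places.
\hat\phi_{1} = 0.3650

The Yule-Walker equations for an AR(p) process read, in matrix form,
  Gamma_p phi = r_p,   with   (Gamma_p)_{ij} = gamma(|i - j|),
                       (r_p)_i = gamma(i),   i,j = 1..p.
Substitute the sample gammas (Toeplitz matrix and right-hand side of size 2):
  Gamma_p = [[4.0656, 1.9172], [1.9172, 4.0656]]
  r_p     = [1.9172, 1.6186]
Written out:
  4.0656 phi_1 + 1.9172 phi_2 = 1.9172
  1.9172 phi_1 + 4.0656 phi_2 = 1.6186
Solve by Cramer's rule:
  det = gamma(0)^2 - gamma(1)^2 = (4.0656)^2 - (1.9172)^2 = 16.52910336 - 3.67565584 = 12.85344752
  phi_hat_1 = [gamma(1) gamma(0) - gamma(1) gamma(2)] / det = [(1.9172)(4.0656) - (1.9172)(1.6186)] / 12.85344752 = 4.6913884 / 12.85344752 = 0.365
  phi_hat_2 = [gamma(0) gamma(2) - gamma(1)^2] / det = [(4.0656)(1.6186) - (1.9172)^2] / 12.85344752 = 2.90492432 / 12.85344752 = 0.226
So phi_hat = [0.3650, 0.2260].
Therefore phi_hat_1 = 0.3650.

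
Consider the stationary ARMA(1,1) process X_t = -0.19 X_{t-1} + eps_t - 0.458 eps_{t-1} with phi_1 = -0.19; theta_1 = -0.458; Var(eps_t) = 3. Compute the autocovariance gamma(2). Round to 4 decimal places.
\gamma(2) = 0.4165

Multiply the model equation by X_{t-k} and take expectations. With theta_0 = psi_0 = 1 and psi_j the MA(infinity) weights, this gives
  gamma(k) - sum_i phi_i gamma(k-i) = c_k,
  c_k = sigma^2 * sum_{j=k..q} theta_j psi_{j-k}   (c_k = 0 for k > q),
using gamma(-m) = gamma(m).
psi-weights needed (psi_j = theta_j + sum_i phi_i psi_{j-i}):
  psi_1 = theta_1 + phi_1 = -0.458 + (-0.19) = -0.648
Right-hand sides:
  c_0 = sigma^2 (1 + theta_1 psi_1) = 3 * (1 + (-0.458)(-0.648)) = 3 * 1.296784 = 3.890352
  c_1 = sigma^2 theta_1 = 3 * (-0.458) = -1.374
  c_2 = 0
Equations for k = 0 and k = 1 (AR order 1):
  gamma(0) = phi_1 gamma(1) + c_0
  gamma(1) = phi_1 gamma(0) + c_1
Substituting the second into the first: gamma(0) (1 - phi_1^2) = c_0 + phi_1 c_1, so
  gamma(0) = (c_0 + phi_1 c_1) / (1 - phi_1^2) = (3.890352 + (-0.19)(-1.374)) / (1 - (-0.19)^2) = 4.151412 / 0.9639 = 4.306891.
  gamma(1) = phi_1 gamma(0) + c_1 = (-0.19)(4.306891) + (-1.374) = -2.192309.
For k = 2 (> q): gamma(2) = phi_1 gamma(1) = (-0.19)(-2.192309) = 0.416539.
Therefore gamma(2) = 0.4165 (to 4 decimal places).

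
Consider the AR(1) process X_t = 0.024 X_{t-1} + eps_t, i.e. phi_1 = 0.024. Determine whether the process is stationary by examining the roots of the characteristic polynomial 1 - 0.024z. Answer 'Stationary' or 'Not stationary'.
\text{Stationary}

The AR(p) characteristic polynomial is P(z) = 1 - 0.024z.
Stationarity requires all roots to lie outside the unit circle, i.e. |z| > 1 for every root.
This is linear in z: 1 + (-0.024) z = 0  =>  z = -1/(-0.024) = 41.666667,  |z| = 41.666667.
Moduli of all roots: 41.6667.
All moduli strictly greater than 1? Yes.
Verdict: Stationary.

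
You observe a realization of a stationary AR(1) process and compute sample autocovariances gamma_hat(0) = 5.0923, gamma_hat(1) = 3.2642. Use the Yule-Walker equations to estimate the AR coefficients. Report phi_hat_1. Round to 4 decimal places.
\hat\phi_{1} = 0.6410

The Yule-Walker equations for an AR(p) process read, in matrix form,
  Gamma_p phi = r_p,   with   (Gamma_p)_{ij} = gamma(|i - j|),
                       (r_p)_i = gamma(i),   i,j = 1..p.
Substitute the sample gammas (Toeplitz matrix and right-hand side of size 1):
  Gamma_p = [[5.0923]]
  r_p     = [3.2642]
With p = 1 this is the single equation gamma(0) phi_1 = gamma(1):
  phi_hat_1 = gamma(1) / gamma(0) = 3.2642 / 5.0923 = 0.6410.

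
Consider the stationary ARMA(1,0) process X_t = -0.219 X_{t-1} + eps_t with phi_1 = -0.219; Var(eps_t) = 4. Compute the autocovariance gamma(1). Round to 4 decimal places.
\gamma(1) = -0.9201

Multiply the model equation by X_{t-k} and take expectations. With theta_0 = psi_0 = 1 and psi_j the MA(infinity) weights, this gives
  gamma(k) - sum_i phi_i gamma(k-i) = c_k,
  c_k = sigma^2 * sum_{j=k..q} theta_j psi_{j-k}   (c_k = 0 for k > q),
using gamma(-m) = gamma(m).
Pure AR (q = 0): c_0 = sigma^2 = 4, c_k = 0 for k >= 1.
Equations for k = 0 and k = 1 (AR order 1):
  gamma(0) = phi_1 gamma(1) + c_0
  gamma(1) = phi_1 gamma(0) + c_1
Substituting the second into the first: gamma(0) (1 - phi_1^2) = c_0 + phi_1 c_1, so
  gamma(0) = c_0 / (1 - phi_1^2) = 4 / (1 - (-0.219)^2) = 4 / 0.952039 = 4.201509.
  gamma(1) = phi_1 gamma(0) = (-0.219)(4.201509) = -0.92013.
Therefore gamma(1) = -0.9201 (to 4 decimal places).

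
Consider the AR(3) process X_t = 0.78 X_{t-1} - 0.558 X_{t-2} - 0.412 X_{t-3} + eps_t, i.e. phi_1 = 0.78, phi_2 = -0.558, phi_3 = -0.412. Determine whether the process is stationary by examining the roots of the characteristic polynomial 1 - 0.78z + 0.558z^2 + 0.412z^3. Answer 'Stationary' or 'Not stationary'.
\text{Not stationary}

The AR(p) characteristic polynomial is P(z) = 1 - 0.78z + 0.558z^2 + 0.412z^3.
Stationarity requires all roots to lie outside the unit circle, i.e. |z| > 1 for every root.
Degree 3: look for a simple real root z0 first, then factor out (1 - z/z0) and solve the remaining quadratic.
Testing z0 = -2.5: P(-2.5) = 1 + (-0.78)(-2.5) + (0.558)(-2.5)^2 + (0.412)(-2.5)^3
  = 1 + (1.95) + (3.4875) + (-6.4375) = 0.  So z_0 = -2.5 is a root, |z_0| = 2.5.
Divide out the factor (1 + 0.4 z) = (1 - z/z0) (since 1/z0 = -0.4):
  P(z) = (1 + 0.4 z)(1 + (-1.18) z + (1.03) z^2)
  [check: z-coef -1.18 - (-0.4) = -0.78; z^2-coef 1.03 - (-0.4)(-1.18) = 0.558; z^3-coef -(-0.4)(1.03) = 0.412.]
Remaining roots from the quadratic factor 1 + (-1.18) z + (1.03) z^2:
  Set 1 + (-1.18) z + (1.03) z^2 = 0, i.e. a z^2 + b z + c = 0 with a = 1.03, b = -1.18, c = 1.
  Discriminant D = b^2 - 4ac = (-1.18)^2 - 4*(1.03)*1 = 1.3924 - (4.12) = -2.7276.
  D < 0, so the roots are the complex-conjugate pair z = (-b +/- i sqrt(-D)) / (2a) = 0.5728 +/- 0.8017i.
  For a conjugate pair |z|^2 = z * conj(z) = (product of roots) = c/a = 1/(1.03) = 0.970874, so |z| = sqrt(0.970874) = 0.9853 for both roots.
Moduli of all roots: 2.5000, 0.9853, 0.9853.
All moduli strictly greater than 1? No.
Verdict: Not stationary.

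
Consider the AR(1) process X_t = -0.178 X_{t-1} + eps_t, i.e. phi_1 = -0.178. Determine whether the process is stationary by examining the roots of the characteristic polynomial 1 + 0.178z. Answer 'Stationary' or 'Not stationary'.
\text{Stationary}

The AR(p) characteristic polynomial is P(z) = 1 + 0.178z.
Stationarity requires all roots to lie outside the unit circle, i.e. |z| > 1 for every root.
This is linear in z: 1 + (0.178) z = 0  =>  z = -1/(0.178) = -5.617978,  |z| = 5.617978.
Moduli of all roots: 5.6180.
All moduli strictly greater than 1? Yes.
Verdict: Stationary.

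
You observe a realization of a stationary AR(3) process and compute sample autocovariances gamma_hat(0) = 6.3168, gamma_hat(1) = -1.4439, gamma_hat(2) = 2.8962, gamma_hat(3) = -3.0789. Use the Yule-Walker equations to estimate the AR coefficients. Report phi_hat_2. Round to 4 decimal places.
\hat\phi_{2} = 0.3730

The Yule-Walker equations for an AR(p) process read, in matrix form,
  Gamma_p phi = r_p,   with   (Gamma_p)_{ij} = gamma(|i - j|),
                       (r_p)_i = gamma(i),   i,j = 1..p.
Substitute the sample gammas (Toeplitz matrix and right-hand side of size 3):
  Gamma_p = [[6.3168, -1.4439, 2.8962], [-1.4439, 6.3168, -1.4439], [2.8962, -1.4439, 6.3168]]
  r_p     = [-1.4439, 2.8962, -3.0789]
Written out (R1..R3):
  (R1) 6.3168 phi_1 - 1.4439 phi_2 + 2.8962 phi_3 = -1.4439
  (R2) -1.4439 phi_1 + 6.3168 phi_2 - 1.4439 phi_3 = 2.8962
  (R3) 2.8962 phi_1 - 1.4439 phi_2 + 6.3168 phi_3 = -3.0789
Gaussian elimination:
  R2 <- R2 - (-1.4439/6.3168) R1 = R2 - (-0.228581) R1:  5.986752 phi_2 - 0.781884 phi_3 = 2.566152
  R3 <- R3 - (2.8962/6.3168) R1 = R3 - (0.458492) R1:  -0.781884 phi_2 + 4.988917 phi_3 = -2.416884
  R3 <- R3 - (-0.781884/5.986752) R2 = R3 - (-0.130602) R2:  4.886801 phi_3 = -2.081738
Back-substitution:
  phi_hat_3 = -2.081738 / 4.886801 = -0.425992
  phi_hat_2 = (2.566152 - (-0.781884)(-0.425992)) / 5.986752 = 0.373003
  phi_hat_1 = (-1.4439 - (-1.4439)(0.373003) - (2.8962)(-0.425992)) / 6.3168 = 0.051994
So phi_hat = [0.0520, 0.3730, -0.4260].
Therefore phi_hat_2 = 0.3730.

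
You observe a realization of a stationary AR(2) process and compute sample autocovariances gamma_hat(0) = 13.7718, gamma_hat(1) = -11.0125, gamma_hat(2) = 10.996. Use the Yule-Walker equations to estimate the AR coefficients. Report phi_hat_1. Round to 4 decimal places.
\hat\phi_{1} = -0.4470

The Yule-Walker equations for an AR(p) process read, in matrix form,
  Gamma_p phi = r_p,   with   (Gamma_p)_{ij} = gamma(|i - j|),
                       (r_p)_i = gamma(i),   i,j = 1..p.
Substitute the sample gammas (Toeplitz matrix and right-hand side of size 2):
  Gamma_p = [[13.7718, -11.0125], [-11.0125, 13.7718]]
  r_p     = [-11.0125, 10.996]
Written out:
  13.7718 phi_1 - 11.0125 phi_2 = -11.0125
  -11.0125 phi_1 + 13.7718 phi_2 = 10.996
Solve by Cramer's rule:
  det = gamma(0)^2 - gamma(1)^2 = (13.7718)^2 - (-11.0125)^2 = 189.66247524 - 121.27515625 = 68.38731899
  phi_hat_1 = [gamma(1) gamma(0) - gamma(1) gamma(2)] / det = [(-11.0125)(13.7718) - (-11.0125)(10.996)] / 68.38731899 = -30.5684975 / 68.38731899 = -0.447
  phi_hat_2 = [gamma(0) gamma(2) - gamma(1)^2] / det = [(13.7718)(10.996) - (-11.0125)^2] / 68.38731899 = 30.15955655 / 68.38731899 = 0.441
So phi_hat = [-0.4470, 0.4410].
Therefore phi_hat_1 = -0.4470.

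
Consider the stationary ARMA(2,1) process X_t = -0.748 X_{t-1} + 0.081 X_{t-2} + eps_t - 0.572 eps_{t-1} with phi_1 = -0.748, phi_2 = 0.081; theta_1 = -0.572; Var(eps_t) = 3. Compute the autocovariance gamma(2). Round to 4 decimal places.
\gamma(2) = 15.3347

Multiply the model equation by X_{t-k} and take expectations. With theta_0 = psi_0 = 1 and psi_j the MA(infinity) weights, this gives
  gamma(k) - sum_i phi_i gamma(k-i) = c_k,
  c_k = sigma^2 * sum_{j=k..q} theta_j psi_{j-k}   (c_k = 0 for k > q),
using gamma(-m) = gamma(m).
psi-weights needed (psi_j = theta_j + sum_i phi_i psi_{j-i}):
  psi_1 = theta_1 + phi_1 = -0.572 + (-0.748) = -1.32
Right-hand sides:
  c_0 = sigma^2 (1 + theta_1 psi_1) = 3 * (1 + (-0.572)(-1.32)) = 3 * 1.75504 = 5.26512
  c_1 = sigma^2 theta_1 = 3 * (-0.572) = -1.716
  c_2 = 0
Equations for k = 0, 1, 2 (AR order 2, c_2 = 0):
  (E0) gamma(0) = phi_1 gamma(1) + phi_2 gamma(2) + c_0
  (E1) gamma(1) = phi_1 gamma(0) + phi_2 gamma(1) + c_1
  (E2) gamma(2) = phi_1 gamma(1) + phi_2 gamma(0)
From (E1): gamma(1) = A gamma(0) + B with
  A = phi_1 / (1 - phi_2) = -0.748 / 0.919 = -0.813928,   B = c_1 / (1 - phi_2) = -1.716 / 0.919 = -1.867247.
Insert (E2) into (E0): gamma(0) (1 - phi_2^2) = phi_1 (1 + phi_2) gamma(1) + c_0.
  phi_1 (1 + phi_2) = (-0.748)(1.081) = -0.808588,   1 - phi_2^2 = 0.993439.
Replace gamma(1) by A gamma(0) + B and collect gamma(0):
  gamma(0) [0.993439 - (-0.808588)(-0.813928)] = (-0.808588)(-1.867247) + 5.26512
  gamma(0) * 0.335306 = 6.774954
  gamma(0) = 6.774954 / 0.335306 = 20.205259.
  gamma(1) = A gamma(0) + B = (-0.813928)(20.205259) + (-1.867247) = -18.312877.
  gamma(2) = phi_1 gamma(1) + phi_2 gamma(0) = (-0.748)(-18.312877) + (0.081)(20.205259) = 15.334658.
Therefore gamma(2) = 15.3347 (to 4 decimal places).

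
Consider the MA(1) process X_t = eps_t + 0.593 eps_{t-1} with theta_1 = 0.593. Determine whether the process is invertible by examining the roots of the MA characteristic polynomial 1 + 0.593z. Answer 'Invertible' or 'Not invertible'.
\text{Invertible}

The MA(q) characteristic polynomial is P(z) = 1 + 0.593z.
Invertibility requires all roots to lie outside the unit circle, i.e. |z| > 1 for every root.
This is linear in z: 1 + (0.593) z = 0  =>  z = -1/(0.593) = -1.686341,  |z| = 1.686341.
Moduli of all roots: 1.6863.
All moduli strictly greater than 1? Yes.
Verdict: Invertible.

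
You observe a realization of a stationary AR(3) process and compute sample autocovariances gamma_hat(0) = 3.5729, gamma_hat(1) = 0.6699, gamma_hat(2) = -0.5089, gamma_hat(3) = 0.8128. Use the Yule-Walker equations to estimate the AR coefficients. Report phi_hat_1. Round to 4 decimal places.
\hat\phi_{1} = 0.2800

The Yule-Walker equations for an AR(p) process read, in matrix form,
  Gamma_p phi = r_p,   with   (Gamma_p)_{ij} = gamma(|i - j|),
                       (r_p)_i = gamma(i),   i,j = 1..p.
Substitute the sample gammas (Toeplitz matrix and right-hand side of size 3):
  Gamma_p = [[3.5729, 0.6699, -0.5089], [0.6699, 3.5729, 0.6699], [-0.5089, 0.6699, 3.5729]]
  r_p     = [0.6699, -0.5089, 0.8128]
Written out (R1..R3):
  (R1) 3.5729 phi_1 + 0.6699 phi_2 - 0.5089 phi_3 = 0.6699
  (R2) 0.6699 phi_1 + 3.5729 phi_2 + 0.6699 phi_3 = -0.5089
  (R3) -0.5089 phi_1 + 0.6699 phi_2 + 3.5729 phi_3 = 0.8128
Gaussian elimination:
  R2 <- R2 - (0.6699/3.5729) R1 = R2 - (0.187495) R1:  3.447297 phi_2 + 0.765316 phi_3 = -0.634503
  R3 <- R3 - (-0.5089/3.5729) R1 = R3 - (-0.142433) R1:  0.765316 phi_2 + 3.500416 phi_3 = 0.908216
  R3 <- R3 - (0.765316/3.447297) R2 = R3 - (0.222005) R2:  3.330512 phi_3 = 1.049079
Back-substitution:
  phi_hat_3 = 1.049079 / 3.330512 = 0.31499
  phi_hat_2 = (-0.634503 - (0.765316)(0.31499)) / 3.447297 = -0.253987
  phi_hat_1 = (0.6699 - (0.6699)(-0.253987) - (-0.5089)(0.31499)) / 3.5729 = 0.279981
So phi_hat = [0.2800, -0.2540, 0.3150].
Therefore phi_hat_1 = 0.2800.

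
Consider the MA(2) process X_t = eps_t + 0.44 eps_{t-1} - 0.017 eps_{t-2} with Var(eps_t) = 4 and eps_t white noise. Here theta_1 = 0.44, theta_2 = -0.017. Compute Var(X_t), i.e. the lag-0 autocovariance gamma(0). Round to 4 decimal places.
\gamma(0) = 4.7756

For an MA(q) process X_t = eps_t + sum_i theta_i eps_{t-i} with
Var(eps_t) = sigma^2, the variance is
  gamma(0) = sigma^2 * (1 + sum_i theta_i^2).
  sum_i theta_i^2 = (0.44)^2 + (-0.017)^2 = 0.1936 + 0.000289 = 0.193889.
  gamma(0) = 4 * (1 + 0.193889) = 4 * 1.193889 = 4.775556, which rounds to 4.7756.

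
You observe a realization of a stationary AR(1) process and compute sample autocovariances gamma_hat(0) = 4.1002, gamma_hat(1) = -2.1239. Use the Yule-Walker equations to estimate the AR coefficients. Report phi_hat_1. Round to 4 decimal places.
\hat\phi_{1} = -0.5180

The Yule-Walker equations for an AR(p) process read, in matrix form,
  Gamma_p phi = r_p,   with   (Gamma_p)_{ij} = gamma(|i - j|),
                       (r_p)_i = gamma(i),   i,j = 1..p.
Substitute the sample gammas (Toeplitz matrix and right-hand side of size 1):
  Gamma_p = [[4.1002]]
  r_p     = [-2.1239]
With p = 1 this is the single equation gamma(0) phi_1 = gamma(1):
  phi_hat_1 = gamma(1) / gamma(0) = -2.1239 / 4.1002 = -0.5180.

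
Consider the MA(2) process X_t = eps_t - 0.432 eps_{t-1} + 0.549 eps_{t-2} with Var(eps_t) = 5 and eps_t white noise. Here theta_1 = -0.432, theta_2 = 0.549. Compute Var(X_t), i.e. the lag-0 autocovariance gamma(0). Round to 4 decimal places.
\gamma(0) = 7.4401

For an MA(q) process X_t = eps_t + sum_i theta_i eps_{t-i} with
Var(eps_t) = sigma^2, the variance is
  gamma(0) = sigma^2 * (1 + sum_i theta_i^2).
  sum_i theta_i^2 = (-0.432)^2 + (0.549)^2 = 0.186624 + 0.301401 = 0.488025.
  gamma(0) = 5 * (1 + 0.488025) = 5 * 1.488025 = 7.440125, which rounds to 7.4401.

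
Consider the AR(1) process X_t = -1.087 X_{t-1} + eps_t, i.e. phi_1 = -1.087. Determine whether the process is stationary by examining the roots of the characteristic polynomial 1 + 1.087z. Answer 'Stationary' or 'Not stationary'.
\text{Not stationary}

The AR(p) characteristic polynomial is P(z) = 1 + 1.087z.
Stationarity requires all roots to lie outside the unit circle, i.e. |z| > 1 for every root.
This is linear in z: 1 + (1.087) z = 0  =>  z = -1/(1.087) = -0.919963,  |z| = 0.919963.
Moduli of all roots: 0.9200.
All moduli strictly greater than 1? No.
Verdict: Not stationary.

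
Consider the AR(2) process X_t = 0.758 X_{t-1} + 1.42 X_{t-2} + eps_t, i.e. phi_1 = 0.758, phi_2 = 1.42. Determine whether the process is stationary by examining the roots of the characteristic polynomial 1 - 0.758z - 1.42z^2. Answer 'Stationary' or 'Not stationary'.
\text{Not stationary}

The AR(p) characteristic polynomial is P(z) = 1 - 0.758z - 1.42z^2.
Stationarity requires all roots to lie outside the unit circle, i.e. |z| > 1 for every root.
Set 1 + (-0.758) z + (-1.42) z^2 = 0, i.e. a z^2 + b z + c = 0 with a = -1.42, b = -0.758, c = 1.
Discriminant D = b^2 - 4ac = (-0.758)^2 - 4*(-1.42)*1 = 0.574564 - (-5.68) = 6.254564.
D >= 0, so the roots are real: z = (-b +/- sqrt(D)) / (2a) = (0.758 +/- 2.500913) / (-2.84).
  z_1 = (0.758 + 2.500913) / (-2.84) = -1.1475,   |z_1| = 1.1475.
  z_2 = (0.758 - 2.500913) / (-2.84) = 0.6137,   |z_2| = 0.6137.
Moduli of all roots: 1.1475, 0.6137.
All moduli strictly greater than 1? No.
Verdict: Not stationary.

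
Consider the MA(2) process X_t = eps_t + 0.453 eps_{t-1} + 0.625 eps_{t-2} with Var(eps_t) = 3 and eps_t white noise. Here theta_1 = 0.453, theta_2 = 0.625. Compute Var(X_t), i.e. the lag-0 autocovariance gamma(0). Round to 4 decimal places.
\gamma(0) = 4.7875

For an MA(q) process X_t = eps_t + sum_i theta_i eps_{t-i} with
Var(eps_t) = sigma^2, the variance is
  gamma(0) = sigma^2 * (1 + sum_i theta_i^2).
  sum_i theta_i^2 = (0.453)^2 + (0.625)^2 = 0.205209 + 0.390625 = 0.595834.
  gamma(0) = 3 * (1 + 0.595834) = 3 * 1.595834 = 4.787502, which rounds to 4.7875.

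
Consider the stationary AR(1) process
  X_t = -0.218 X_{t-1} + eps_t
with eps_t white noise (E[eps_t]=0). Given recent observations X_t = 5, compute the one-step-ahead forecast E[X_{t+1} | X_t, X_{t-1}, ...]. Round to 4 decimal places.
E[X_{t+1} \mid \mathcal F_t] = -1.0900

For an AR(p) model X_t = c + sum_i phi_i X_{t-i} + eps_t, the
one-step-ahead conditional mean is
  E[X_{t+1} | X_t, ...] = c + sum_i phi_i X_{t+1-i}.
Substitute known values:
  E[X_{t+1} | ...] = (-0.218) * (5)
                   = -1.0900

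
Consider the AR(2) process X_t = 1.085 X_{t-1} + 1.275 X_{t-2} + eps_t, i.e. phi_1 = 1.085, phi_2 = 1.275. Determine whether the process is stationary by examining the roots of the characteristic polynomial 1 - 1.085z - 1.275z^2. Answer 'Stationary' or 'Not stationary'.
\text{Not stationary}

The AR(p) characteristic polynomial is P(z) = 1 - 1.085z - 1.275z^2.
Stationarity requires all roots to lie outside the unit circle, i.e. |z| > 1 for every root.
Set 1 + (-1.085) z + (-1.275) z^2 = 0, i.e. a z^2 + b z + c = 0 with a = -1.275, b = -1.085, c = 1.
Discriminant D = b^2 - 4ac = (-1.085)^2 - 4*(-1.275)*1 = 1.177225 - (-5.1) = 6.277225.
D >= 0, so the roots are real: z = (-b +/- sqrt(D)) / (2a) = (1.085 +/- 2.505439) / (-2.55).
  z_1 = (1.085 + 2.505439) / (-2.55) = -1.408,   |z_1| = 1.408.
  z_2 = (1.085 - 2.505439) / (-2.55) = 0.557,   |z_2| = 0.557.
Moduli of all roots: 1.4080, 0.5570.
All moduli strictly greater than 1? No.
Verdict: Not stationary.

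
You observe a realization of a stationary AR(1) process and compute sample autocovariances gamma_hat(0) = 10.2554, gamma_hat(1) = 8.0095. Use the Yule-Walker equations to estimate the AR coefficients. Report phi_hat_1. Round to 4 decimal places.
\hat\phi_{1} = 0.7810

The Yule-Walker equations for an AR(p) process read, in matrix form,
  Gamma_p phi = r_p,   with   (Gamma_p)_{ij} = gamma(|i - j|),
                       (r_p)_i = gamma(i),   i,j = 1..p.
Substitute the sample gammas (Toeplitz matrix and right-hand side of size 1):
  Gamma_p = [[10.2554]]
  r_p     = [8.0095]
With p = 1 this is the single equation gamma(0) phi_1 = gamma(1):
  phi_hat_1 = gamma(1) / gamma(0) = 8.0095 / 10.2554 = 0.7810.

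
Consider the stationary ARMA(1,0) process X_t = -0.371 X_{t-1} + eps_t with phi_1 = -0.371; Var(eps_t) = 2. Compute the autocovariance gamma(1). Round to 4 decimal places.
\gamma(1) = -0.8604

Multiply the model equation by X_{t-k} and take expectations. With theta_0 = psi_0 = 1 and psi_j the MA(infinity) weights, this gives
  gamma(k) - sum_i phi_i gamma(k-i) = c_k,
  c_k = sigma^2 * sum_{j=k..q} theta_j psi_{j-k}   (c_k = 0 for k > q),
using gamma(-m) = gamma(m).
Pure AR (q = 0): c_0 = sigma^2 = 2, c_k = 0 for k >= 1.
Equations for k = 0 and k = 1 (AR order 1):
  gamma(0) = phi_1 gamma(1) + c_0
  gamma(1) = phi_1 gamma(0) + c_1
Substituting the second into the first: gamma(0) (1 - phi_1^2) = c_0 + phi_1 c_1, so
  gamma(0) = c_0 / (1 - phi_1^2) = 2 / (1 - (-0.371)^2) = 2 / 0.862359 = 2.31922.
  gamma(1) = phi_1 gamma(0) = (-0.371)(2.31922) = -0.860431.
Therefore gamma(1) = -0.8604 (to 4 decimal places).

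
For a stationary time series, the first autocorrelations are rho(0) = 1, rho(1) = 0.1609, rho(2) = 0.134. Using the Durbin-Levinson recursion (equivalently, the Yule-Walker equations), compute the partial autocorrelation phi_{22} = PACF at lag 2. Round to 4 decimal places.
\phi_{22} = 0.1110

The PACF at lag k is phi_{kk}, the last component of the solution
to the Yule-Walker system G_k phi = r_k where
  (G_k)_{ij} = rho(|i - j|), (r_k)_i = rho(i), i,j = 1..k.
Equivalently, Durbin-Levinson gives phi_{kk} iteratively:
  phi_{11} = rho(1)
  phi_{kk} = [rho(k) - sum_{j=1..k-1} phi_{k-1,j} rho(k-j)]
            / [1 - sum_{j=1..k-1} phi_{k-1,j} rho(j)],
  phi_{k,j} = phi_{k-1,j} - phi_{kk} phi_{k-1,k-j},  j = 1..k-1.
Step k = 1:
  phi_11 = rho(1) = 0.1609.
Step k = 2:
  phi_22 = [rho(2) - phi_11 rho(1)] / [1 - phi_11 rho(1)] = [0.134 - (0.1609)(0.1609)] / [1 - (0.1609)(0.1609)]
         = 0.10811119 / 0.97411119 = 0.111.
Therefore phi_{22} = 0.1110.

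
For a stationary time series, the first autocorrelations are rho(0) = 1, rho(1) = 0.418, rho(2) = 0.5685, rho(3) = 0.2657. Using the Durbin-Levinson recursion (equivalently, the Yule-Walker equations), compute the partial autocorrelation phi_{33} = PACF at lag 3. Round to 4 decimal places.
\phi_{33} = -0.0910

The PACF at lag k is phi_{kk}, the last component of the solution
to the Yule-Walker system G_k phi = r_k where
  (G_k)_{ij} = rho(|i - j|), (r_k)_i = rho(i), i,j = 1..k.
Equivalently, Durbin-Levinson gives phi_{kk} iteratively:
  phi_{11} = rho(1)
  phi_{kk} = [rho(k) - sum_{j=1..k-1} phi_{k-1,j} rho(k-j)]
            / [1 - sum_{j=1..k-1} phi_{k-1,j} rho(j)],
  phi_{k,j} = phi_{k-1,j} - phi_{kk} phi_{k-1,k-j},  j = 1..k-1.
Step k = 1:
  phi_11 = rho(1) = 0.418.
Step k = 2:
  phi_22 = [rho(2) - phi_11 rho(1)] / [1 - phi_11 rho(1)] = [0.5685 - (0.418)(0.418)] / [1 - (0.418)(0.418)]
         = 0.393776 / 0.825276 = 0.477145.
  Update: phi_21 = phi_11 - phi_22 phi_11 = 0.418 - (0.477145)(0.418) = 0.218554.
Step k = 3:
  phi_33 = [rho(3) - phi_21 rho(2) - phi_22 rho(1)] / [1 - phi_21 rho(1) - phi_22 rho(2)]
    numerator   = 0.2657 - (0.218554)(0.5685) - (0.477145)(0.418) = -0.05799414
    denominator = 1 - (0.218554)(0.418) - (0.477145)(0.5685) = 0.6373879
  phi_33 = -0.05799414 / 0.6373879 = -0.091.
Therefore phi_{33} = -0.0910.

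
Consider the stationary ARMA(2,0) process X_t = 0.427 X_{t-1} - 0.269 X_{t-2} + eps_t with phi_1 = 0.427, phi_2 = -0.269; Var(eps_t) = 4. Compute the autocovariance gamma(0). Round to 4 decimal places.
\gamma(0) = 4.8626

Multiply the model equation by X_{t-k} and take expectations. With theta_0 = psi_0 = 1 and psi_j the MA(infinity) weights, this gives
  gamma(k) - sum_i phi_i gamma(k-i) = c_k,
  c_k = sigma^2 * sum_{j=k..q} theta_j psi_{j-k}   (c_k = 0 for k > q),
using gamma(-m) = gamma(m).
Pure AR (q = 0): c_0 = sigma^2 = 4, c_k = 0 for k >= 1.
Equations for k = 0, 1, 2 (AR order 2, c_2 = 0):
  (E0) gamma(0) = phi_1 gamma(1) + phi_2 gamma(2) + c_0
  (E1) gamma(1) = phi_1 gamma(0) + phi_2 gamma(1) + c_1
  (E2) gamma(2) = phi_1 gamma(1) + phi_2 gamma(0)
From (E1): gamma(1) = A gamma(0) + B with
  A = phi_1 / (1 - phi_2) = 0.427 / 1.269 = 0.336485,   B = c_1 / (1 - phi_2) = 0 / 1.269 = 0.
Insert (E2) into (E0): gamma(0) (1 - phi_2^2) = phi_1 (1 + phi_2) gamma(1) + c_0.
  phi_1 (1 + phi_2) = (0.427)(0.731) = 0.312137,   1 - phi_2^2 = 0.927639.
Replace gamma(1) by A gamma(0) + B and collect gamma(0):
  gamma(0) [0.927639 - (0.312137)(0.336485)] = c_0 = 4
  gamma(0) * 0.822609 = 4
  gamma(0) = 4 / 0.822609 = 4.862575.
Therefore gamma(0) = 4.8626 (to 4 decimal places).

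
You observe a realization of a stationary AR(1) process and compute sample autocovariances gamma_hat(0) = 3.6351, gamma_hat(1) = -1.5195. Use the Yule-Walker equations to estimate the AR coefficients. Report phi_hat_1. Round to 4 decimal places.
\hat\phi_{1} = -0.4180

The Yule-Walker equations for an AR(p) process read, in matrix form,
  Gamma_p phi = r_p,   with   (Gamma_p)_{ij} = gamma(|i - j|),
                       (r_p)_i = gamma(i),   i,j = 1..p.
Substitute the sample gammas (Toeplitz matrix and right-hand side of size 1):
  Gamma_p = [[3.6351]]
  r_p     = [-1.5195]
With p = 1 this is the single equation gamma(0) phi_1 = gamma(1):
  phi_hat_1 = gamma(1) / gamma(0) = -1.5195 / 3.6351 = -0.4180.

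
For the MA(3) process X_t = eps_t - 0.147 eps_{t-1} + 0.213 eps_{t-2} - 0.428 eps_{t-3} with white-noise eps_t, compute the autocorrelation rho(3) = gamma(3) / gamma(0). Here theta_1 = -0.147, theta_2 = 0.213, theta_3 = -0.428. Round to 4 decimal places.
\rho(3) = -0.3424

For an MA(q) process with theta_0 = 1, the autocovariance is
  gamma(k) = sigma^2 * sum_{i=0..q-k} theta_i * theta_{i+k},
and rho(k) = gamma(k) / gamma(0). Sigma^2 cancels.
  numerator   = (1)*(-0.428) = -0.428.
  denominator = (1)^2 + (-0.147)^2 + (0.213)^2 + (-0.428)^2 = 1.250162.
  rho(3) = -0.428 / 1.250162 = -0.3424.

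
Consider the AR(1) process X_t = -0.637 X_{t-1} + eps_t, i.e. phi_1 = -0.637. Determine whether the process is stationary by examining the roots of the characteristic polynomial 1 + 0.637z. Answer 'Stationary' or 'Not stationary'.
\text{Stationary}

The AR(p) characteristic polynomial is P(z) = 1 + 0.637z.
Stationarity requires all roots to lie outside the unit circle, i.e. |z| > 1 for every root.
This is linear in z: 1 + (0.637) z = 0  =>  z = -1/(0.637) = -1.569859,  |z| = 1.569859.
Moduli of all roots: 1.5699.
All moduli strictly greater than 1? Yes.
Verdict: Stationary.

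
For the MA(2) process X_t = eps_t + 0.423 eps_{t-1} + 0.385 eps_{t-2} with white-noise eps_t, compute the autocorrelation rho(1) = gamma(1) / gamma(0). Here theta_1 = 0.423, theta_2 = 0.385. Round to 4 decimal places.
\rho(1) = 0.4414

For an MA(q) process with theta_0 = 1, the autocovariance is
  gamma(k) = sigma^2 * sum_{i=0..q-k} theta_i * theta_{i+k},
and rho(k) = gamma(k) / gamma(0). Sigma^2 cancels.
  numerator   = (1)*(0.423) + (0.423)*(0.385) = 0.585855.
  denominator = (1)^2 + (0.423)^2 + (0.385)^2 = 1.327154.
  rho(1) = 0.585855 / 1.327154 = 0.4414.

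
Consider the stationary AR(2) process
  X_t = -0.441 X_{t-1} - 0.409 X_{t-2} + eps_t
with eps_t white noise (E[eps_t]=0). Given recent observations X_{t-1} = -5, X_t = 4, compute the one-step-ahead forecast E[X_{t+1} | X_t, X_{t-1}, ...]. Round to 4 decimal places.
E[X_{t+1} \mid \mathcal F_t] = 0.2810

For an AR(p) model X_t = c + sum_i phi_i X_{t-i} + eps_t, the
one-step-ahead conditional mean is
  E[X_{t+1} | X_t, ...] = c + sum_i phi_i X_{t+1-i}.
Substitute known values:
  E[X_{t+1} | ...] = (-0.441) * (4) + (-0.409) * (-5)
                   = 0.2810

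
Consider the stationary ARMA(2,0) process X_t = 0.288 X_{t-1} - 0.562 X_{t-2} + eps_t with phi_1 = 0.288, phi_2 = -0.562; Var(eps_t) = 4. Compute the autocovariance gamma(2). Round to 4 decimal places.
\gamma(2) = -3.0800

Multiply the model equation by X_{t-k} and take expectations. With theta_0 = psi_0 = 1 and psi_j the MA(infinity) weights, this gives
  gamma(k) - sum_i phi_i gamma(k-i) = c_k,
  c_k = sigma^2 * sum_{j=k..q} theta_j psi_{j-k}   (c_k = 0 for k > q),
using gamma(-m) = gamma(m).
Pure AR (q = 0): c_0 = sigma^2 = 4, c_k = 0 for k >= 1.
Equations for k = 0, 1, 2 (AR order 2, c_2 = 0):
  (E0) gamma(0) = phi_1 gamma(1) + phi_2 gamma(2) + c_0
  (E1) gamma(1) = phi_1 gamma(0) + phi_2 gamma(1) + c_1
  (E2) gamma(2) = phi_1 gamma(1) + phi_2 gamma(0)
From (E1): gamma(1) = A gamma(0) + B with
  A = phi_1 / (1 - phi_2) = 0.288 / 1.562 = 0.184379,   B = c_1 / (1 - phi_2) = 0 / 1.562 = 0.
Insert (E2) into (E0): gamma(0) (1 - phi_2^2) = phi_1 (1 + phi_2) gamma(1) + c_0.
  phi_1 (1 + phi_2) = (0.288)(0.438) = 0.126144,   1 - phi_2^2 = 0.684156.
Replace gamma(1) by A gamma(0) + B and collect gamma(0):
  gamma(0) [0.684156 - (0.126144)(0.184379)] = c_0 = 4
  gamma(0) * 0.660898 = 4
  gamma(0) = 4 / 0.660898 = 6.052374.
  gamma(1) = A gamma(0) = (0.184379)(6.052374) = 1.115931.
  gamma(2) = phi_1 gamma(1) + phi_2 gamma(0) = (0.288)(1.115931) + (-0.562)(6.052374) = -3.080046.
Therefore gamma(2) = -3.0800 (to 4 decimal places).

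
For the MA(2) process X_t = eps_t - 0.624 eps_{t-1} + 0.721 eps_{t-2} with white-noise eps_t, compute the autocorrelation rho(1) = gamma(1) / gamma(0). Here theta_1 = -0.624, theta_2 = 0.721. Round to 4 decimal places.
\rho(1) = -0.5625

For an MA(q) process with theta_0 = 1, the autocovariance is
  gamma(k) = sigma^2 * sum_{i=0..q-k} theta_i * theta_{i+k},
and rho(k) = gamma(k) / gamma(0). Sigma^2 cancels.
  numerator   = (1)*(-0.624) + (-0.624)*(0.721) = -1.073904.
  denominator = (1)^2 + (-0.624)^2 + (0.721)^2 = 1.909217.
  rho(1) = -1.073904 / 1.909217 = -0.5625.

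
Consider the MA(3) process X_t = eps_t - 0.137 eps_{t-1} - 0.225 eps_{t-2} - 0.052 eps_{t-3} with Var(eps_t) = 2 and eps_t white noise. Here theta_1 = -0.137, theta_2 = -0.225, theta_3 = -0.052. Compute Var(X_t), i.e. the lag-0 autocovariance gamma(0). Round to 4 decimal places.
\gamma(0) = 2.1442

For an MA(q) process X_t = eps_t + sum_i theta_i eps_{t-i} with
Var(eps_t) = sigma^2, the variance is
  gamma(0) = sigma^2 * (1 + sum_i theta_i^2).
  sum_i theta_i^2 = (-0.137)^2 + (-0.225)^2 + (-0.052)^2 = 0.018769 + 0.050625 + 0.002704 = 0.072098.
  gamma(0) = 2 * (1 + 0.072098) = 2 * 1.072098 = 2.144196, which rounds to 2.1442.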